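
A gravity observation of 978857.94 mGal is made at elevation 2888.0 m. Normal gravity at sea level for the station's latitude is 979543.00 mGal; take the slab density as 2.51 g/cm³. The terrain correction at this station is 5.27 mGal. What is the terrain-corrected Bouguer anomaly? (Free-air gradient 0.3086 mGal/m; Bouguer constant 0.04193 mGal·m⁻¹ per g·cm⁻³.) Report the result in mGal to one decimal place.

-92.5

Free-air correction = 0.3086 × 2888.0 = 891.24 mGal
Free-air anomaly = 978857.94 − 979543.00 + (891.24) = 206.18 mGal
Bouguer slab correction = 0.04193 × 2.51 × 2888.0 = 303.95 mGal
Simple Bouguer anomaly = 206.18 − (303.95) = -97.77 mGal
Complete Bouguer anomaly = -97.77 + 5.27 = -92.50 mGal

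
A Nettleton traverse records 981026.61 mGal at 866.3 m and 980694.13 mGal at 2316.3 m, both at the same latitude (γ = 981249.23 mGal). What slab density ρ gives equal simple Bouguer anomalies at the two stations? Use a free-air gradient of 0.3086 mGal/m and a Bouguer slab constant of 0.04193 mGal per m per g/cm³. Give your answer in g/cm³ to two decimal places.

1.89

Δg_obs = 980694.13 − 981026.61 = -332.48 mGal over Δh = 2316.3 − 866.3 = 1450.0 m
Equal Bouguer anomalies ⇒ Δg_obs + (0.3086 − 0.04193ρ)·Δh = 0
0.3086 − 0.04193ρ = −Δg_obs/Δh = 0.22930
ρ = (0.3086 − 0.22930) / 0.04193 = 1.89 g/cm³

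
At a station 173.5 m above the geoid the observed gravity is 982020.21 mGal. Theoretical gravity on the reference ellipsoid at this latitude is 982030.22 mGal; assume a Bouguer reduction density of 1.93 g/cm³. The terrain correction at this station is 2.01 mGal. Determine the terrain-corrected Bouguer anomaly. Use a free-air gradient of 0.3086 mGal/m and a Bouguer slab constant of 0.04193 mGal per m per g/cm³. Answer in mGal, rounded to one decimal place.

31.5

Free-air correction = 0.3086 × 173.5 = 53.54 mGal
Free-air anomaly = 982020.21 − 982030.22 + (53.54) = 43.53 mGal
Bouguer slab correction = 0.04193 × 1.93 × 173.5 = 14.04 mGal
Simple Bouguer anomaly = 43.53 − (14.04) = 29.49 mGal
Complete Bouguer anomaly = 29.49 + 2.01 = 31.50 mGal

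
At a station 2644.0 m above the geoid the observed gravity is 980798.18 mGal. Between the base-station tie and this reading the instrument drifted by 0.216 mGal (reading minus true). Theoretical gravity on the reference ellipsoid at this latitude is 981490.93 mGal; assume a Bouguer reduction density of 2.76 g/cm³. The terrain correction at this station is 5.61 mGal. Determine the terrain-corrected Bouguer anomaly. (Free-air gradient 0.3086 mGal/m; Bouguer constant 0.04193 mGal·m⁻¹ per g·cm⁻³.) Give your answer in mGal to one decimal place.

-177.4

Drift-corrected reading = 980798.18 − (0.216) = 980797.964 mGal
Free-air correction = 0.3086 × 2644.0 = 815.94 mGal
Free-air anomaly = 980797.964 − 981490.93 + (815.94) = 122.974 mGal
Bouguer slab correction = 0.04193 × 2.76 × 2644.0 = 305.98 mGal
Simple Bouguer anomaly = 122.974 − (305.98) = -183.006 mGal
Complete Bouguer anomaly = -183.006 + 5.61 = -177.396 mGal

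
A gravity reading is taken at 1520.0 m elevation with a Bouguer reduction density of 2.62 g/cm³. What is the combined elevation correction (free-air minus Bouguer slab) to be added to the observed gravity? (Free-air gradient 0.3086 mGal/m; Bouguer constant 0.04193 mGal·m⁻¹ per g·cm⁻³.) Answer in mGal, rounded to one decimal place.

302.1

Combined gradient = 0.3086 − 0.04193 × 2.62 = 0.1987434 mGal/m
Combined elevation correction = 0.1987434 × 1520.0 = 302.1 mGal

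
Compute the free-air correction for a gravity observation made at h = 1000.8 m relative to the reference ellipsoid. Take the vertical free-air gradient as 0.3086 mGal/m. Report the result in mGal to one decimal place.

Free-air correction = 0.3086 × 1000.8 = 308.8 mGal

308.8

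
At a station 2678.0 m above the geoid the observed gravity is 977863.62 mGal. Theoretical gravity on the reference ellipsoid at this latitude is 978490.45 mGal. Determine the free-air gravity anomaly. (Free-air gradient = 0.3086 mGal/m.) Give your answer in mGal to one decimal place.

Free-air correction = 0.3086 × 2678.0 = 826.43 mGal
Free-air anomaly = 977863.62 − 978490.45 + (826.43) = 199.60 mGal

199.6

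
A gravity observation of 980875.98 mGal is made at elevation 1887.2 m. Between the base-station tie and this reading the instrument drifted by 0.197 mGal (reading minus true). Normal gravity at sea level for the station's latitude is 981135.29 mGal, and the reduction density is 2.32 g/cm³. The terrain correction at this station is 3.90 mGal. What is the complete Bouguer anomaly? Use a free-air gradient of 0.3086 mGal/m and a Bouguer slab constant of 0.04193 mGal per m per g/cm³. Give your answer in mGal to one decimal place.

143.2

Drift-corrected reading = 980875.98 − (0.197) = 980875.783 mGal
Free-air correction = 0.3086 × 1887.2 = 582.39 mGal
Free-air anomaly = 980875.783 − 981135.29 + (582.39) = 322.883 mGal
Bouguer slab correction = 0.04193 × 2.32 × 1887.2 = 183.58 mGal
Simple Bouguer anomaly = 322.883 − (183.58) = 139.303 mGal
Complete Bouguer anomaly = 139.303 + 3.90 = 143.203 mGal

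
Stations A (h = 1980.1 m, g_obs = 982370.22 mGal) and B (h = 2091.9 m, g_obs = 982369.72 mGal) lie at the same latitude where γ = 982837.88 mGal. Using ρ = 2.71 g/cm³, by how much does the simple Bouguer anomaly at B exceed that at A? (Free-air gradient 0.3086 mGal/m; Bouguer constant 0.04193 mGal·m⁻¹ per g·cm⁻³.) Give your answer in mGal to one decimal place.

Δg_SB(A) = 982370.22 − 982837.88 + 0.3086×1980.1 − 0.04193×2.71×1980.1 = -81.60 mGal
Δg_SB(B) = 982369.72 − 982837.88 + 0.3086×2091.9 − 0.04193×2.71×2091.9 = -60.30 mGal
Difference = -60.30 − (-81.60) = 21.30 mGal

21.3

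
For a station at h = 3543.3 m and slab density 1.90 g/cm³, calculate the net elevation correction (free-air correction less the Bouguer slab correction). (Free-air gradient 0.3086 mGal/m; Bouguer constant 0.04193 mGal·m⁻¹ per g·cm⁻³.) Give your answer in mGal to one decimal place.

Combined gradient = 0.3086 − 0.04193 × 1.90 = 0.2289330 mGal/m
Combined elevation correction = 0.2289330 × 3543.3 = 811.2 mGal

811.2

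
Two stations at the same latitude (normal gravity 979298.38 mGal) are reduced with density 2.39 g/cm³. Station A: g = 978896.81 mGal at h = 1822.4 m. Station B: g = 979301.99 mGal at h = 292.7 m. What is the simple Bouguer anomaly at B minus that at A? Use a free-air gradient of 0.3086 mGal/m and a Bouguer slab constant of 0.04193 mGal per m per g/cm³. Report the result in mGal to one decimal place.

Δg_SB(A) = 978896.81 − 979298.38 + 0.3086×1822.4 − 0.04193×2.39×1822.4 = -21.80 mGal
Δg_SB(B) = 979301.99 − 979298.38 + 0.3086×292.7 − 0.04193×2.39×292.7 = 64.60 mGal
Difference = 64.60 − (-21.80) = 86.40 mGal

86.4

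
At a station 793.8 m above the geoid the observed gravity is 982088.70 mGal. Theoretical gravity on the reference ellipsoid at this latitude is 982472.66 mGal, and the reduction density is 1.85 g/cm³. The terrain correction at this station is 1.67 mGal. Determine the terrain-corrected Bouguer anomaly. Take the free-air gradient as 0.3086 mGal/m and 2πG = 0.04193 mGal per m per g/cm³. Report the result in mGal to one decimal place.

Free-air correction = 0.3086 × 793.8 = 244.97 mGal
Free-air anomaly = 982088.70 − 982472.66 + (244.97) = -138.99 mGal
Bouguer slab correction = 0.04193 × 1.85 × 793.8 = 61.58 mGal
Simple Bouguer anomaly = -138.99 − (61.58) = -200.57 mGal
Complete Bouguer anomaly = -200.57 + 1.67 = -198.90 mGal

-198.9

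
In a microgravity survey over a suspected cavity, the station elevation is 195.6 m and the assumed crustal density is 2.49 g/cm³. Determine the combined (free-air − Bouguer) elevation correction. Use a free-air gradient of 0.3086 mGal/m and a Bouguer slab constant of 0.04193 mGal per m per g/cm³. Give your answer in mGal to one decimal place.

39.9

Combined gradient = 0.3086 − 0.04193 × 2.49 = 0.2041943 mGal/m
Combined elevation correction = 0.2041943 × 195.6 = 39.9 mGal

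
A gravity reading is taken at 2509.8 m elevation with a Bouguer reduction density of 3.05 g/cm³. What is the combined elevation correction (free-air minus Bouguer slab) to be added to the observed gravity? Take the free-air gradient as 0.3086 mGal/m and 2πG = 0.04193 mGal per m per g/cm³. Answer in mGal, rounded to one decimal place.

453.6

Combined gradient = 0.3086 − 0.04193 × 3.05 = 0.1807135 mGal/m
Combined elevation correction = 0.1807135 × 2509.8 = 453.6 mGal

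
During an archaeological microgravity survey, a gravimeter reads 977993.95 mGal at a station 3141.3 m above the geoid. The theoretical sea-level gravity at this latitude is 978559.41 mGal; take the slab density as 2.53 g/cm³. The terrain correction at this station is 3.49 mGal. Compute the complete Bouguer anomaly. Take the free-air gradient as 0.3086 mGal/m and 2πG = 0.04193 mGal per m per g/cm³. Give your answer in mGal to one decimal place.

Free-air correction = 0.3086 × 3141.3 = 969.41 mGal
Free-air anomaly = 977993.95 − 978559.41 + (969.41) = 403.95 mGal
Bouguer slab correction = 0.04193 × 2.53 × 3141.3 = 333.24 mGal
Simple Bouguer anomaly = 403.95 − (333.24) = 70.71 mGal
Complete Bouguer anomaly = 70.71 + 3.49 = 74.20 mGal

74.2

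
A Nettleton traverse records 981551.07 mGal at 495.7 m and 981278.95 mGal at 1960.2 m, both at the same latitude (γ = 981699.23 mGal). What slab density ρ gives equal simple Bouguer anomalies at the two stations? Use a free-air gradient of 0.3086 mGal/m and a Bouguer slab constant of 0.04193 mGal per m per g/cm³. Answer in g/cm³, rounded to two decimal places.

2.93

Δg_obs = 981278.95 − 981551.07 = -272.12 mGal over Δh = 1960.2 − 495.7 = 1464.5 m
Equal Bouguer anomalies ⇒ Δg_obs + (0.3086 − 0.04193ρ)·Δh = 0
0.3086 − 0.04193ρ = −Δg_obs/Δh = 0.18581
ρ = (0.3086 − 0.18581) / 0.04193 = 2.93 g/cm³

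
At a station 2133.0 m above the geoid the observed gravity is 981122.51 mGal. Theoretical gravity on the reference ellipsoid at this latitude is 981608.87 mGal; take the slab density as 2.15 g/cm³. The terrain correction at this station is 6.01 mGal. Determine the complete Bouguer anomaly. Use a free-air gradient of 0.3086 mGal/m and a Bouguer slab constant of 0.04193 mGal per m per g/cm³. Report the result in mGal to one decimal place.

-14.4

Free-air correction = 0.3086 × 2133.0 = 658.24 mGal
Free-air anomaly = 981122.51 − 981608.87 + (658.24) = 171.88 mGal
Bouguer slab correction = 0.04193 × 2.15 × 2133.0 = 192.29 mGal
Simple Bouguer anomaly = 171.88 − (192.29) = -20.41 mGal
Complete Bouguer anomaly = -20.41 + 6.01 = -14.40 mGal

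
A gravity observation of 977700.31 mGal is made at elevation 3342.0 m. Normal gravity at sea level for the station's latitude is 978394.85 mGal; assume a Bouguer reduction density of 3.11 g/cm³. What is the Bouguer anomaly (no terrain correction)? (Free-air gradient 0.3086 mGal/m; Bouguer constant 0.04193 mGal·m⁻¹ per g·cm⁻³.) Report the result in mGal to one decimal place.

-99.0

Free-air correction = 0.3086 × 3342.0 = 1031.34 mGal
Free-air anomaly = 977700.31 − 978394.85 + (1031.34) = 336.80 mGal
Bouguer slab correction = 0.04193 × 3.11 × 3342.0 = 435.80 mGal
Simple Bouguer anomaly = 336.80 − (435.80) = -99.00 mGal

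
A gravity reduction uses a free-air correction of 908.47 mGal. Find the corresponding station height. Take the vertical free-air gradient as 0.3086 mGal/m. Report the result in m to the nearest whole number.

h = 908.47 / 0.3086 = 2943.84 m

2944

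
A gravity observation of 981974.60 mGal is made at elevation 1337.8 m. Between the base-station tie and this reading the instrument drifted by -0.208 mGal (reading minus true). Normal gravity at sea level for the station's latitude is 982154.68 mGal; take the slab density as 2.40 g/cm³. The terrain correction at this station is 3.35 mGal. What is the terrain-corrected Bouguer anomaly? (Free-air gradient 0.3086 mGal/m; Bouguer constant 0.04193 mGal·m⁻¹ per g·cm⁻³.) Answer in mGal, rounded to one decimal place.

Drift-corrected reading = 981974.60 − (-0.208) = 981974.808 mGal
Free-air correction = 0.3086 × 1337.8 = 412.85 mGal
Free-air anomaly = 981974.808 − 982154.68 + (412.85) = 232.978 mGal
Bouguer slab correction = 0.04193 × 2.40 × 1337.8 = 134.63 mGal
Simple Bouguer anomaly = 232.978 − (134.63) = 98.348 mGal
Complete Bouguer anomaly = 98.348 + 3.35 = 101.698 mGal

101.7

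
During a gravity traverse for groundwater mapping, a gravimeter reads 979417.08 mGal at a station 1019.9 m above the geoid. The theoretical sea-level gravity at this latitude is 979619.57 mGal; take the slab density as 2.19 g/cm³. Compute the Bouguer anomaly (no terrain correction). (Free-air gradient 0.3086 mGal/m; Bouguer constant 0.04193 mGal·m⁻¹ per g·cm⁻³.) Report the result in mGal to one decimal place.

Free-air correction = 0.3086 × 1019.9 = 314.74 mGal
Free-air anomaly = 979417.08 − 979619.57 + (314.74) = 112.25 mGal
Bouguer slab correction = 0.04193 × 2.19 × 1019.9 = 93.65 mGal
Simple Bouguer anomaly = 112.25 − (93.65) = 18.60 mGal

18.6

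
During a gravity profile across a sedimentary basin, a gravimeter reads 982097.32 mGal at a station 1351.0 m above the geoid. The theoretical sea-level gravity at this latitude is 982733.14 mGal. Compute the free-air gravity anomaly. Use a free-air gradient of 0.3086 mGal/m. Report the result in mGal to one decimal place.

-218.9

Free-air correction = 0.3086 × 1351.0 = 416.92 mGal
Free-air anomaly = 982097.32 − 982733.14 + (416.92) = -218.90 mGal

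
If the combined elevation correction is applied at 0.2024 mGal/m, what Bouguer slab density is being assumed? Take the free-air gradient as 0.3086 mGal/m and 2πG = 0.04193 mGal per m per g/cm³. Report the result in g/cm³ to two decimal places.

0.2024 = 0.3086 − 0.04193 × ρ
ρ = (0.3086 − 0.2024) / 0.04193 = 2.53 g/cm³

2.53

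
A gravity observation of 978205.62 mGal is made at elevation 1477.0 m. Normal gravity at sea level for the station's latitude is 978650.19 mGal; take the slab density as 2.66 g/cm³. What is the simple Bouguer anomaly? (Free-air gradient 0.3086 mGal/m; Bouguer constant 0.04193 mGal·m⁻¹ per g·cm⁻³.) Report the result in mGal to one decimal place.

Free-air correction = 0.3086 × 1477.0 = 455.80 mGal
Free-air anomaly = 978205.62 − 978650.19 + (455.80) = 11.23 mGal
Bouguer slab correction = 0.04193 × 2.66 × 1477.0 = 164.74 mGal
Simple Bouguer anomaly = 11.23 − (164.74) = -153.51 mGal

-153.5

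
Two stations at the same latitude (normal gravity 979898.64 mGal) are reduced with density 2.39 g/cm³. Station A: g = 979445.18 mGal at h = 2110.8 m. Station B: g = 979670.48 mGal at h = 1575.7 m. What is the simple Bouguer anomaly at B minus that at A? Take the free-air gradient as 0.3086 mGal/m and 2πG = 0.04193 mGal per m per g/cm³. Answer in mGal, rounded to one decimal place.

113.8

Δg_SB(A) = 979445.18 − 979898.64 + 0.3086×2110.8 − 0.04193×2.39×2110.8 = -13.60 mGal
Δg_SB(B) = 979670.48 − 979898.64 + 0.3086×1575.7 − 0.04193×2.39×1575.7 = 100.20 mGal
Difference = 100.20 − (-13.60) = 113.80 mGal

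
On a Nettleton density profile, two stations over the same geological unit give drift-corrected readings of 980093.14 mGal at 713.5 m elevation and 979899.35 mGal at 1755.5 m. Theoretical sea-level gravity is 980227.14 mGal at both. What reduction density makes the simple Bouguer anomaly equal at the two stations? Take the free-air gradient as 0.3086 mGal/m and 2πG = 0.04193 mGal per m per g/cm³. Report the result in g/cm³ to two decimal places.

2.92

Δg_obs = 979899.35 − 980093.14 = -193.79 mGal over Δh = 1755.5 − 713.5 = 1042.0 m
Equal Bouguer anomalies ⇒ Δg_obs + (0.3086 − 0.04193ρ)·Δh = 0
0.3086 − 0.04193ρ = −Δg_obs/Δh = 0.18598
ρ = (0.3086 − 0.18598) / 0.04193 = 2.92 g/cm³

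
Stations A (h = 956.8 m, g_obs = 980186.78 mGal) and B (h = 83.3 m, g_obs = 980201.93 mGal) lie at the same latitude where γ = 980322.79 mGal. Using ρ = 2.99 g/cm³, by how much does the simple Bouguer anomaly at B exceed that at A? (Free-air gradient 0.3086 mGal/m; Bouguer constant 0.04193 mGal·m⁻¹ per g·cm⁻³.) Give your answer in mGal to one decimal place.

Δg_SB(A) = 980186.78 − 980322.79 + 0.3086×956.8 − 0.04193×2.99×956.8 = 39.30 mGal
Δg_SB(B) = 980201.93 − 980322.79 + 0.3086×83.3 − 0.04193×2.99×83.3 = -105.60 mGal
Difference = -105.60 − (39.30) = -144.90 mGal

-144.9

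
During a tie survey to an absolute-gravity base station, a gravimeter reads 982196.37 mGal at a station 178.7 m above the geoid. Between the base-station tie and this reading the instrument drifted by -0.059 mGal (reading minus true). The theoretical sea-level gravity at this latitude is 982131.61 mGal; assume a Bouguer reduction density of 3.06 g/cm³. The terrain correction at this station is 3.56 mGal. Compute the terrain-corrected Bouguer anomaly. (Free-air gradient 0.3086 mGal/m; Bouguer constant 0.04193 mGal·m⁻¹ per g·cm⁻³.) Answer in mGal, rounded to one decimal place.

Drift-corrected reading = 982196.37 − (-0.059) = 982196.429 mGal
Free-air correction = 0.3086 × 178.7 = 55.15 mGal
Free-air anomaly = 982196.429 − 982131.61 + (55.15) = 119.969 mGal
Bouguer slab correction = 0.04193 × 3.06 × 178.7 = 22.93 mGal
Simple Bouguer anomaly = 119.969 − (22.93) = 97.039 mGal
Complete Bouguer anomaly = 97.039 + 3.56 = 100.599 mGal

100.6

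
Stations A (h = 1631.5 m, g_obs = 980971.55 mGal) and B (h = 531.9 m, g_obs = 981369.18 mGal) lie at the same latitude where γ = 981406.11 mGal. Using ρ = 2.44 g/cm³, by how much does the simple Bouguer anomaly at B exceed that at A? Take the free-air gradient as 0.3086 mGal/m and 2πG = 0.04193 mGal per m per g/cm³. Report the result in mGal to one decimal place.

170.8

Δg_SB(A) = 980971.55 − 981406.11 + 0.3086×1631.5 − 0.04193×2.44×1631.5 = -98.00 mGal
Δg_SB(B) = 981369.18 − 981406.11 + 0.3086×531.9 − 0.04193×2.44×531.9 = 72.80 mGal
Difference = 72.80 − (-98.00) = 170.80 mGal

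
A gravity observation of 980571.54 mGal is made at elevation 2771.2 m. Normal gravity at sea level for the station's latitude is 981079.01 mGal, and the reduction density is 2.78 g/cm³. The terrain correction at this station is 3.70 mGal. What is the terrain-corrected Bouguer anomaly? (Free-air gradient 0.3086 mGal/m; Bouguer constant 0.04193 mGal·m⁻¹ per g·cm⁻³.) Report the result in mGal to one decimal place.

28.4

Free-air correction = 0.3086 × 2771.2 = 855.19 mGal
Free-air anomaly = 980571.54 − 981079.01 + (855.19) = 347.72 mGal
Bouguer slab correction = 0.04193 × 2.78 × 2771.2 = 323.03 mGal
Simple Bouguer anomaly = 347.72 − (323.03) = 24.69 mGal
Complete Bouguer anomaly = 24.69 + 3.70 = 28.39 mGal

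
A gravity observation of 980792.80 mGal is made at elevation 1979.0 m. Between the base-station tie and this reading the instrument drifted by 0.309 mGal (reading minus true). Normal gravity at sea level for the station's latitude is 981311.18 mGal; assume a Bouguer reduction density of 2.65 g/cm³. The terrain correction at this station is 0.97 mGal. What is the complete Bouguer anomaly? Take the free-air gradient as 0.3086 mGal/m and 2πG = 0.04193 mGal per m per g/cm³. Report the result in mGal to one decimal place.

Drift-corrected reading = 980792.80 − (0.309) = 980792.491 mGal
Free-air correction = 0.3086 × 1979.0 = 610.72 mGal
Free-air anomaly = 980792.491 − 981311.18 + (610.72) = 92.031 mGal
Bouguer slab correction = 0.04193 × 2.65 × 1979.0 = 219.90 mGal
Simple Bouguer anomaly = 92.031 − (219.90) = -127.869 mGal
Complete Bouguer anomaly = -127.869 + 0.97 = -126.899 mGal

-126.9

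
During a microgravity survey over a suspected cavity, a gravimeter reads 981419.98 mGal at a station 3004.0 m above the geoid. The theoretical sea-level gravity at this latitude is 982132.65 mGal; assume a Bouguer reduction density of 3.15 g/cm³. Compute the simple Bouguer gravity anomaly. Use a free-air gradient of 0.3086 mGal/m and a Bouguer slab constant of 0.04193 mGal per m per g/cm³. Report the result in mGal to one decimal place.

-182.4

Free-air correction = 0.3086 × 3004.0 = 927.03 mGal
Free-air anomaly = 981419.98 − 982132.65 + (927.03) = 214.36 mGal
Bouguer slab correction = 0.04193 × 3.15 × 3004.0 = 396.77 mGal
Simple Bouguer anomaly = 214.36 − (396.77) = -182.41 mGal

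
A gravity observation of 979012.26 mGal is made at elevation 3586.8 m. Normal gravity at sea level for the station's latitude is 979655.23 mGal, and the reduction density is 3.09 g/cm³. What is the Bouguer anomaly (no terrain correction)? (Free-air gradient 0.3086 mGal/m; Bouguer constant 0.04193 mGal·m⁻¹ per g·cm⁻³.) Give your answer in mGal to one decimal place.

Free-air correction = 0.3086 × 3586.8 = 1106.89 mGal
Free-air anomaly = 979012.26 − 979655.23 + (1106.89) = 463.92 mGal
Bouguer slab correction = 0.04193 × 3.09 × 3586.8 = 464.72 mGal
Simple Bouguer anomaly = 463.92 − (464.72) = -0.80 mGal

-0.8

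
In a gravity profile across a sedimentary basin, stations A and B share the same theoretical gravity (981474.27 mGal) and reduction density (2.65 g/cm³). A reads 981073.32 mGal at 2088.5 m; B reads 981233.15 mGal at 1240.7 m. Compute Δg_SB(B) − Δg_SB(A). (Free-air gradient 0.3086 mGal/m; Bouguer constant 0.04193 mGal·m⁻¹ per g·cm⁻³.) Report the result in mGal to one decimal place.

-7.6

Δg_SB(A) = 981073.32 − 981474.27 + 0.3086×2088.5 − 0.04193×2.65×2088.5 = 11.50 mGal
Δg_SB(B) = 981233.15 − 981474.27 + 0.3086×1240.7 − 0.04193×2.65×1240.7 = 3.90 mGal
Difference = 3.90 − (11.50) = -7.60 mGal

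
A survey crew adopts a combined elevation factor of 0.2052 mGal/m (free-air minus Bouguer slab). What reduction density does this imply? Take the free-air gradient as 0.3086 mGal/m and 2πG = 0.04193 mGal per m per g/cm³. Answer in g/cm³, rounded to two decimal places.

2.47

0.2052 = 0.3086 − 0.04193 × ρ
ρ = (0.3086 − 0.2052) / 0.04193 = 2.47 g/cm³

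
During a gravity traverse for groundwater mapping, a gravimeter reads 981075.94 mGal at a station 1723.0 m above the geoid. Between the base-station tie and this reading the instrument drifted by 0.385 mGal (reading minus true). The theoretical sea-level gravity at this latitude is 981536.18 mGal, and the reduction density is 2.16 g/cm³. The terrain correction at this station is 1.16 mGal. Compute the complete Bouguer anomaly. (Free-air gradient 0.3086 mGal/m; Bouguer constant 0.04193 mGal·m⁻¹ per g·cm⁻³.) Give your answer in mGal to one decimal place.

-83.8

Drift-corrected reading = 981075.94 − (0.385) = 981075.555 mGal
Free-air correction = 0.3086 × 1723.0 = 531.72 mGal
Free-air anomaly = 981075.555 − 981536.18 + (531.72) = 71.095 mGal
Bouguer slab correction = 0.04193 × 2.16 × 1723.0 = 156.05 mGal
Simple Bouguer anomaly = 71.095 − (156.05) = -84.955 mGal
Complete Bouguer anomaly = -84.955 + 1.16 = -83.795 mGal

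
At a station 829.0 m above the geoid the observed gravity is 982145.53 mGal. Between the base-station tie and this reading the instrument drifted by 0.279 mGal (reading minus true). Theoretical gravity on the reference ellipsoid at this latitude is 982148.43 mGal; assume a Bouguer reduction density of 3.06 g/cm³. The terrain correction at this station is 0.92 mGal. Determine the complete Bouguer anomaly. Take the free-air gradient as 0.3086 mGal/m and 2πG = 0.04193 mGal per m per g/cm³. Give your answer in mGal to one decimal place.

Drift-corrected reading = 982145.53 − (0.279) = 982145.251 mGal
Free-air correction = 0.3086 × 829.0 = 255.83 mGal
Free-air anomaly = 982145.251 − 982148.43 + (255.83) = 252.651 mGal
Bouguer slab correction = 0.04193 × 3.06 × 829.0 = 106.37 mGal
Simple Bouguer anomaly = 252.651 − (106.37) = 146.281 mGal
Complete Bouguer anomaly = 146.281 + 0.92 = 147.201 mGal

147.2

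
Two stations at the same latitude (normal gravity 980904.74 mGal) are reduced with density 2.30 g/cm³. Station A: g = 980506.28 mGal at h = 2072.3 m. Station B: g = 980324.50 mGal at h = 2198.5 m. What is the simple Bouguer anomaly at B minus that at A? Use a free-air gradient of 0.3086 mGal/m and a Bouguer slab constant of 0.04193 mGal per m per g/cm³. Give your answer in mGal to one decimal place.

-155.0

Δg_SB(A) = 980506.28 − 980904.74 + 0.3086×2072.3 − 0.04193×2.30×2072.3 = 41.20 mGal
Δg_SB(B) = 980324.50 − 980904.74 + 0.3086×2198.5 − 0.04193×2.30×2198.5 = -113.80 mGal
Difference = -113.80 − (41.20) = -155.00 mGal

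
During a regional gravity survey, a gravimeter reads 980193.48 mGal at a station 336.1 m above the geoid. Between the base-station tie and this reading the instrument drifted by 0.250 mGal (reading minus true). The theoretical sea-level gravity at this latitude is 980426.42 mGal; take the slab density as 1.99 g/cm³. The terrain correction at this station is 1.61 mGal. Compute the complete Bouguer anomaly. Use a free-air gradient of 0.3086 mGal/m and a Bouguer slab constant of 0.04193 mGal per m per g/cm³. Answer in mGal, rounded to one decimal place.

Drift-corrected reading = 980193.48 − (0.250) = 980193.230 mGal
Free-air correction = 0.3086 × 336.1 = 103.72 mGal
Free-air anomaly = 980193.230 − 980426.42 + (103.72) = -129.470 mGal
Bouguer slab correction = 0.04193 × 1.99 × 336.1 = 28.04 mGal
Simple Bouguer anomaly = -129.470 − (28.04) = -157.510 mGal
Complete Bouguer anomaly = -157.510 + 1.61 = -155.900 mGal

-155.9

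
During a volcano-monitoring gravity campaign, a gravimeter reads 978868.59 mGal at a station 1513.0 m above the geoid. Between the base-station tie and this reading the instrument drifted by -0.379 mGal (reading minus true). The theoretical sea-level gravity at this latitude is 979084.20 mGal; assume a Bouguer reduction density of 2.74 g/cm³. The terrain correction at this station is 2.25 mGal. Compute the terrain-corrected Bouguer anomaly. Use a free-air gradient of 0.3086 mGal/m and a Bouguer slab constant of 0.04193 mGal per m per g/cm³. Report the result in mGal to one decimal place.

Drift-corrected reading = 978868.59 − (-0.379) = 978868.969 mGal
Free-air correction = 0.3086 × 1513.0 = 466.91 mGal
Free-air anomaly = 978868.969 − 979084.20 + (466.91) = 251.679 mGal
Bouguer slab correction = 0.04193 × 2.74 × 1513.0 = 173.83 mGal
Simple Bouguer anomaly = 251.679 − (173.83) = 77.849 mGal
Complete Bouguer anomaly = 77.849 + 2.25 = 80.099 mGal

80.1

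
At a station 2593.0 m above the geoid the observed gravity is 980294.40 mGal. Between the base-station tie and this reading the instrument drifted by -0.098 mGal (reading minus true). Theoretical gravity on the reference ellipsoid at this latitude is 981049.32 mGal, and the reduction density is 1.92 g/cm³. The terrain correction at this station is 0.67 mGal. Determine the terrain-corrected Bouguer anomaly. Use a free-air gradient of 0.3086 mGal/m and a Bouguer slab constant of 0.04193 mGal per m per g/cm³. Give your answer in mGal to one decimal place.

-162.7

Drift-corrected reading = 980294.40 − (-0.098) = 980294.498 mGal
Free-air correction = 0.3086 × 2593.0 = 800.20 mGal
Free-air anomaly = 980294.498 − 981049.32 + (800.20) = 45.378 mGal
Bouguer slab correction = 0.04193 × 1.92 × 2593.0 = 208.75 mGal
Simple Bouguer anomaly = 45.378 − (208.75) = -163.372 mGal
Complete Bouguer anomaly = -163.372 + 0.67 = -162.702 mGal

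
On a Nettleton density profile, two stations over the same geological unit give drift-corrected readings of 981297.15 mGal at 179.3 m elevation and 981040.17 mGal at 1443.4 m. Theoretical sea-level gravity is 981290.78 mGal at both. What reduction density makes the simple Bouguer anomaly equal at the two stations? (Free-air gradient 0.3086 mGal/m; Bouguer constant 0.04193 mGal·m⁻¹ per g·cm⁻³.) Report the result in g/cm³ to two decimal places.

2.51

Δg_obs = 981040.17 − 981297.15 = -256.98 mGal over Δh = 1443.4 − 179.3 = 1264.1 m
Equal Bouguer anomalies ⇒ Δg_obs + (0.3086 − 0.04193ρ)·Δh = 0
0.3086 − 0.04193ρ = −Δg_obs/Δh = 0.20329
ρ = (0.3086 − 0.20329) / 0.04193 = 2.51 g/cm³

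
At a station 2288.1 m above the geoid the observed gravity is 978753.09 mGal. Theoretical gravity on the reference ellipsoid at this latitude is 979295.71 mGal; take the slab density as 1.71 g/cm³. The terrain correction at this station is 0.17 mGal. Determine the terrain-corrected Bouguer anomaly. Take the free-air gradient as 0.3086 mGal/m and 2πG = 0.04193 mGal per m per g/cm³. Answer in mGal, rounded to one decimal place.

Free-air correction = 0.3086 × 2288.1 = 706.11 mGal
Free-air anomaly = 978753.09 − 979295.71 + (706.11) = 163.49 mGal
Bouguer slab correction = 0.04193 × 1.71 × 2288.1 = 164.06 mGal
Simple Bouguer anomaly = 163.49 − (164.06) = -0.57 mGal
Complete Bouguer anomaly = -0.57 + 0.17 = -0.40 mGal

-0.4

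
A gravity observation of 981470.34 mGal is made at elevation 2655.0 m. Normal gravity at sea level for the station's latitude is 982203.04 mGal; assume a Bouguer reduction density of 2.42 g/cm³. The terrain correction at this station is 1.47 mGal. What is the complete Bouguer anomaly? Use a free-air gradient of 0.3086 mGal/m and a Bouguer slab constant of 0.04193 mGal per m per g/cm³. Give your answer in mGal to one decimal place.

-181.3

Free-air correction = 0.3086 × 2655.0 = 819.33 mGal
Free-air anomaly = 981470.34 − 982203.04 + (819.33) = 86.63 mGal
Bouguer slab correction = 0.04193 × 2.42 × 2655.0 = 269.40 mGal
Simple Bouguer anomaly = 86.63 − (269.40) = -182.77 mGal
Complete Bouguer anomaly = -182.77 + 1.47 = -181.30 mGal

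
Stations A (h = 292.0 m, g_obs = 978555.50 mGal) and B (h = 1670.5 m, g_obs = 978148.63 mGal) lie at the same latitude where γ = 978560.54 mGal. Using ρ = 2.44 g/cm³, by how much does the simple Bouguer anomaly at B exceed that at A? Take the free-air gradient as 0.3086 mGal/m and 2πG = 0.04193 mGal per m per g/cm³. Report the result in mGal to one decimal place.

Δg_SB(A) = 978555.50 − 978560.54 + 0.3086×292.0 − 0.04193×2.44×292.0 = 55.20 mGal
Δg_SB(B) = 978148.63 − 978560.54 + 0.3086×1670.5 − 0.04193×2.44×1670.5 = -67.30 mGal
Difference = -67.30 − (55.20) = -122.50 mGal

-122.5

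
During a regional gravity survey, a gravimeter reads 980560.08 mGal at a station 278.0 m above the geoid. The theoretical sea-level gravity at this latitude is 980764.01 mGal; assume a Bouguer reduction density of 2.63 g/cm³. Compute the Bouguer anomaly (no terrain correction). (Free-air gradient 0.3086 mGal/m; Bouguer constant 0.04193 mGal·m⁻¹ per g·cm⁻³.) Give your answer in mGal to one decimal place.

Free-air correction = 0.3086 × 278.0 = 85.79 mGal
Free-air anomaly = 980560.08 − 980764.01 + (85.79) = -118.14 mGal
Bouguer slab correction = 0.04193 × 2.63 × 278.0 = 30.66 mGal
Simple Bouguer anomaly = -118.14 − (30.66) = -148.80 mGal

-148.8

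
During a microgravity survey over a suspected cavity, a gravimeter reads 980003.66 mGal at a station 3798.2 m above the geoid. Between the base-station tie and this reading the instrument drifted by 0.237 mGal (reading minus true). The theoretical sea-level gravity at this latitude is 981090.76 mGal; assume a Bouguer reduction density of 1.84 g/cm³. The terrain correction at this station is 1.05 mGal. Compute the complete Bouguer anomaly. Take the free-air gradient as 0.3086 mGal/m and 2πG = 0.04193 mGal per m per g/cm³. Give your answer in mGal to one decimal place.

-207.2

Drift-corrected reading = 980003.66 − (0.237) = 980003.423 mGal
Free-air correction = 0.3086 × 3798.2 = 1172.12 mGal
Free-air anomaly = 980003.423 − 981090.76 + (1172.12) = 84.783 mGal
Bouguer slab correction = 0.04193 × 1.84 × 3798.2 = 293.04 mGal
Simple Bouguer anomaly = 84.783 − (293.04) = -208.257 mGal
Complete Bouguer anomaly = -208.257 + 1.05 = -207.207 mGal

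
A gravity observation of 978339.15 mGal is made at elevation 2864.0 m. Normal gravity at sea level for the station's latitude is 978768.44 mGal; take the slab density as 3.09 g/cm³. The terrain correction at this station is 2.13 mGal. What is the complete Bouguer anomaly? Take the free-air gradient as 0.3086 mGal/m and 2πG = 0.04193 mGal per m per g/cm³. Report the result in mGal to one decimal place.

85.6

Free-air correction = 0.3086 × 2864.0 = 883.83 mGal
Free-air anomaly = 978339.15 − 978768.44 + (883.83) = 454.54 mGal
Bouguer slab correction = 0.04193 × 3.09 × 2864.0 = 371.07 mGal
Simple Bouguer anomaly = 454.54 − (371.07) = 83.47 mGal
Complete Bouguer anomaly = 83.47 + 2.13 = 85.60 mGal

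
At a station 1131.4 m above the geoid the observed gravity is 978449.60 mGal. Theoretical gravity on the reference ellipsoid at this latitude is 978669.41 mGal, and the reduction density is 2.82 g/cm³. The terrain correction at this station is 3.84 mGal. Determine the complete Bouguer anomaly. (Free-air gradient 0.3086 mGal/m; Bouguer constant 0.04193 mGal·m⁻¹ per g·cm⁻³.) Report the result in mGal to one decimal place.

-0.6

Free-air correction = 0.3086 × 1131.4 = 349.15 mGal
Free-air anomaly = 978449.60 − 978669.41 + (349.15) = 129.34 mGal
Bouguer slab correction = 0.04193 × 2.82 × 1131.4 = 133.78 mGal
Simple Bouguer anomaly = 129.34 − (133.78) = -4.44 mGal
Complete Bouguer anomaly = -4.44 + 3.84 = -0.60 mGal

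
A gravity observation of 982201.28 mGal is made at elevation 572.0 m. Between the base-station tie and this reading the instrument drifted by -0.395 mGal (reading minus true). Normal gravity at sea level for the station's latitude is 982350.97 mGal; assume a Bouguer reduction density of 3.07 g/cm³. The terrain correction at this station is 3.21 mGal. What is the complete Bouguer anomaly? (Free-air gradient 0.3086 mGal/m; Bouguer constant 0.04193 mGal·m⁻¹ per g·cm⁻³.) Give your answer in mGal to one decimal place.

-43.2

Drift-corrected reading = 982201.28 − (-0.395) = 982201.675 mGal
Free-air correction = 0.3086 × 572.0 = 176.52 mGal
Free-air anomaly = 982201.675 − 982350.97 + (176.52) = 27.225 mGal
Bouguer slab correction = 0.04193 × 3.07 × 572.0 = 73.63 mGal
Simple Bouguer anomaly = 27.225 − (73.63) = -46.405 mGal
Complete Bouguer anomaly = -46.405 + 3.21 = -43.195 mGal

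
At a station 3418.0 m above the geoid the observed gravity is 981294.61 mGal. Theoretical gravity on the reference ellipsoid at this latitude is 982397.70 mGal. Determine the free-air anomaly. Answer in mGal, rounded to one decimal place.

-48.3

Free-air correction = 0.3086 × 3418.0 = 1054.79 mGal
Free-air anomaly = 981294.61 − 982397.70 + (1054.79) = -48.30 mGal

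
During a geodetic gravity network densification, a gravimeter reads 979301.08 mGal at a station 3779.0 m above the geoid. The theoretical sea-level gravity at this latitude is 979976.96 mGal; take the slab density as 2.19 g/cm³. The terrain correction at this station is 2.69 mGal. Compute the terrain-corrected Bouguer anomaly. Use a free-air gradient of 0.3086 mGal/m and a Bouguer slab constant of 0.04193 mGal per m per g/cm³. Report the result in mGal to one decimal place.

146.0

Free-air correction = 0.3086 × 3779.0 = 1166.20 mGal
Free-air anomaly = 979301.08 − 979976.96 + (1166.20) = 490.32 mGal
Bouguer slab correction = 0.04193 × 2.19 × 3779.0 = 347.01 mGal
Simple Bouguer anomaly = 490.32 − (347.01) = 143.31 mGal
Complete Bouguer anomaly = 143.31 + 2.69 = 146.00 mGal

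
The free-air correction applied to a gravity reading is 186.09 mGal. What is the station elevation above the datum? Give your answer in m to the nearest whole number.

603

h = 186.09 / 0.3086 = 603.01 m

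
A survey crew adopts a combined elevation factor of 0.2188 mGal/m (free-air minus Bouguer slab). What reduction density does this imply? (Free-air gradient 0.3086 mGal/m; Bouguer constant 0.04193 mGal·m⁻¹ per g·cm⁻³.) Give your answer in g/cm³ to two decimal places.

0.2188 = 0.3086 − 0.04193 × ρ
ρ = (0.3086 − 0.2188) / 0.04193 = 2.14 g/cm³

2.14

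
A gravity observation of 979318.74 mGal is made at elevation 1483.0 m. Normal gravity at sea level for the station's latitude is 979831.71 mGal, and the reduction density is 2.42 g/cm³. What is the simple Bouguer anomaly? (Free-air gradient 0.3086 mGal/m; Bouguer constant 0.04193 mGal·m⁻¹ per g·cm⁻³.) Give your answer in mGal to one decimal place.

Free-air correction = 0.3086 × 1483.0 = 457.65 mGal
Free-air anomaly = 979318.74 − 979831.71 + (457.65) = -55.32 mGal
Bouguer slab correction = 0.04193 × 2.42 × 1483.0 = 150.48 mGal
Simple Bouguer anomaly = -55.32 − (150.48) = -205.80 mGal

-205.8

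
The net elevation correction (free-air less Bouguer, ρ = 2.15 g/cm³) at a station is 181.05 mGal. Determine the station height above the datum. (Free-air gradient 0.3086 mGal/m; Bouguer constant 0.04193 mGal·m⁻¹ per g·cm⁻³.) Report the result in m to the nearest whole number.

Combined gradient = 0.3086 − 0.04193 × 2.15 = 0.2184505 mGal/m
h = 181.05 / 0.2184505 = 828.79 m

829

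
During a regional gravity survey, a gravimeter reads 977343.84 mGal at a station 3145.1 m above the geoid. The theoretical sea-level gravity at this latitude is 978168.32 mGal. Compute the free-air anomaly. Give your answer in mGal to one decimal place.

146.1

Free-air correction = 0.3086 × 3145.1 = 970.58 mGal
Free-air anomaly = 977343.84 − 978168.32 + (970.58) = 146.10 mGal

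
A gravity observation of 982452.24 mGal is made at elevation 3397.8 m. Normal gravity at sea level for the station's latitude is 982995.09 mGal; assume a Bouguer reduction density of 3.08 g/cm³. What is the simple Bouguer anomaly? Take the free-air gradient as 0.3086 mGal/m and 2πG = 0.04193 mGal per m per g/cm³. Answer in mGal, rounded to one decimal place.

Free-air correction = 0.3086 × 3397.8 = 1048.56 mGal
Free-air anomaly = 982452.24 − 982995.09 + (1048.56) = 505.71 mGal
Bouguer slab correction = 0.04193 × 3.08 × 3397.8 = 438.81 mGal
Simple Bouguer anomaly = 505.71 − (438.81) = 66.90 mGal

66.9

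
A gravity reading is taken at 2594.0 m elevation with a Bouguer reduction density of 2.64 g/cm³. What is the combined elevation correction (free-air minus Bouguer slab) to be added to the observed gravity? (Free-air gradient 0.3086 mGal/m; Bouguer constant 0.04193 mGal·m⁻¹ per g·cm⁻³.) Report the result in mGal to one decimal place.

Combined gradient = 0.3086 − 0.04193 × 2.64 = 0.1979048 mGal/m
Combined elevation correction = 0.1979048 × 2594.0 = 513.4 mGal

513.4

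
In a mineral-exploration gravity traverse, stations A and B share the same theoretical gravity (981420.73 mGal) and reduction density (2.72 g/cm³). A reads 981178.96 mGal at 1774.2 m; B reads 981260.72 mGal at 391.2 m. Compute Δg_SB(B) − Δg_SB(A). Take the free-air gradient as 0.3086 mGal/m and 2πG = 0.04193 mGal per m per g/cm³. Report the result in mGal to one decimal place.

Δg_SB(A) = 981178.96 − 981420.73 + 0.3086×1774.2 − 0.04193×2.72×1774.2 = 103.40 mGal
Δg_SB(B) = 981260.72 − 981420.73 + 0.3086×391.2 − 0.04193×2.72×391.2 = -83.90 mGal
Difference = -83.90 − (103.40) = -187.30 mGal

-187.3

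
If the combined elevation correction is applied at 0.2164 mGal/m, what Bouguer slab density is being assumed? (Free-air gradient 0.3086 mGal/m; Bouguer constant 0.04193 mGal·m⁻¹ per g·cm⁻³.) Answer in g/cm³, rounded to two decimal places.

0.2164 = 0.3086 − 0.04193 × ρ
ρ = (0.3086 − 0.2164) / 0.04193 = 2.20 g/cm³

2.20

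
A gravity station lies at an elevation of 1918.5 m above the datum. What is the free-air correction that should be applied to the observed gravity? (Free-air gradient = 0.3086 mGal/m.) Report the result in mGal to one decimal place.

592.0

Free-air correction = 0.3086 × 1918.5 = 592.0 mGal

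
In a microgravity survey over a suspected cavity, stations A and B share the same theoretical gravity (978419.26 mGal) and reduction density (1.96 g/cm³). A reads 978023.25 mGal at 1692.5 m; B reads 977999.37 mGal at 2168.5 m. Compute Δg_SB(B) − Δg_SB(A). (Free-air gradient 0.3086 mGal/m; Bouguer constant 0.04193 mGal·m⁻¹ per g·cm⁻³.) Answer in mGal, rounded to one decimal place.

Δg_SB(A) = 978023.25 − 978419.26 + 0.3086×1692.5 − 0.04193×1.96×1692.5 = -12.80 mGal
Δg_SB(B) = 977999.37 − 978419.26 + 0.3086×2168.5 − 0.04193×1.96×2168.5 = 71.10 mGal
Difference = 71.10 − (-12.80) = 83.90 mGal

83.9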